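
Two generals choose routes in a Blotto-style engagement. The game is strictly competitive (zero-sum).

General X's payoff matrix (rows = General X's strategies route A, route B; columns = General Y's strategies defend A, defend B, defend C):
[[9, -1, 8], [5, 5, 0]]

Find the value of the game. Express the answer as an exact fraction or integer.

Column defend A is strictly dominated by defend C for General Y (it gives General X more in every row).
The remaining 2×2 game on (route A, route B) × (defend B, defend C) has no saddle point. Let General X play route A with probability p; indifference gives −p + 5(1−p) = 8p, so p = 5/14.
Similarly General Y's optimal q on defend B is 4/7, and the value is -1·(4/7) + (8)·(3/7) = 20/7.

20/7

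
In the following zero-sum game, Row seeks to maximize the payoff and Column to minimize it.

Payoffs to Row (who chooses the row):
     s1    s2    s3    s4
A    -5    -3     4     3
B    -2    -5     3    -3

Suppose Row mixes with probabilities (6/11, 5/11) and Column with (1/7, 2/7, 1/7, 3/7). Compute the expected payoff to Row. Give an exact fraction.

Against (1/7, 2/7, 1/7, 3/7), each row's expected payoff is A: 2/7; B: -18/7.
Taking the (6/11, 5/11)-weighted average: (6/11)·(2/7) + (5/11)·(-18/7) = -78/77.

-78/77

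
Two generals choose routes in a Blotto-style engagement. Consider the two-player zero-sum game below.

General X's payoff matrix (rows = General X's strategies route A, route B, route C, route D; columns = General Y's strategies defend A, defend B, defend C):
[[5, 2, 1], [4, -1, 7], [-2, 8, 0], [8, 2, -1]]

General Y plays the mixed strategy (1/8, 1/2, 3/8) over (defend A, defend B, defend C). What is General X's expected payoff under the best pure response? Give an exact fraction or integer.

route A: (5)·(1/8) + (2)·(1/2) + (1)·(3/8) = 2.
route B: (4)·(1/8) + (-1)·(1/2) + (7)·(3/8) = 21/8.
route C: (-2)·(1/8) + (8)·(1/2) + (0)·(3/8) = 15/4.
route D: (8)·(1/8) + (2)·(1/2) + (-1)·(3/8) = 13/8.
The best pure response is route C with expected payoff 15/4.

15/4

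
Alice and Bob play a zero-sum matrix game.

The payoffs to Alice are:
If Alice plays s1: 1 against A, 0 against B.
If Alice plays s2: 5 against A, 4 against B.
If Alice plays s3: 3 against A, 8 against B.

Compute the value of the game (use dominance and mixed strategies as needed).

14/3

Row s1 is strictly dominated by row s2, so Alice never plays it.
The remaining 2×2 game on (s2, s3) × (A, B) has no saddle point. Let Alice play s2 with probability p; indifference gives 5p + 3(1−p) = 4p + 8(1−p), so p = 5/6.
Similarly Bob's optimal q on A is 2/3, and the value is 5·(2/3) + (4)·(1/3) = 14/3.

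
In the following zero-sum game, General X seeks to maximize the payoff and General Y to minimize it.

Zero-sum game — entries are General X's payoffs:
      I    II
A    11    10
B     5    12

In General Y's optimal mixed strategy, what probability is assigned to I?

1/4

Row minima are 10 and 5, so General X's maximin is 10; column maxima are 11 and 12, so General Y's minimax is 11. These differ, so the equilibrium is in mixed strategies.
Let General Y play I with probability q. General X is indifferent when 11q + 10(1−q) = 5q + 12(1−q), giving q = 1/4.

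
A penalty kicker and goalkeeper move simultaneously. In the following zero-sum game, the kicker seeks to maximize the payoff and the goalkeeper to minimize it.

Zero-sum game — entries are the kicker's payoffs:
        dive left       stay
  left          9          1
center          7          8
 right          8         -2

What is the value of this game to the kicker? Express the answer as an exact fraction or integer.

65/9

Row right is strictly dominated by row left, so the kicker never plays it.
The remaining 2×2 game on (left, center) × (dive left, stay) has no saddle point. Let the kicker play left with probability p; indifference gives 9p + 7(1−p) = p + 8(1−p), so p = 1/9.
Similarly the goalkeeper's optimal q on dive left is 7/9, and the value is 9·(7/9) + (1)·(2/9) = 65/9.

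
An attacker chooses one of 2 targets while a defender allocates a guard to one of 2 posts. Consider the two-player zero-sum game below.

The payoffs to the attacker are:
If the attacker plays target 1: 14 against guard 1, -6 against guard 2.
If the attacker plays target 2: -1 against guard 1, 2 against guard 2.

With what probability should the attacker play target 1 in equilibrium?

3/23

Row minima are -6 and -1, so the attacker's maximin is -1; column maxima are 14 and 2, so the defender's minimax is 2. These differ, so the equilibrium is in mixed strategies.
Let the attacker play target 1 with probability p. The defender is indifferent when 14p − (1−p) = −6p + 2(1−p), giving p = 3/23.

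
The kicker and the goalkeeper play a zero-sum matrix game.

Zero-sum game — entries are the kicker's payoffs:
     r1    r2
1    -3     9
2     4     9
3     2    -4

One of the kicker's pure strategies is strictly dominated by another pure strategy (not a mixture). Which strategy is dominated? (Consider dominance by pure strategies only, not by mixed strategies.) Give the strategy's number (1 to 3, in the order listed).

Compare 3 with 2: 4 > 2, 9 > -4.
So 2 strictly dominates 3 for the kicker; 3 is strictly dominated.

3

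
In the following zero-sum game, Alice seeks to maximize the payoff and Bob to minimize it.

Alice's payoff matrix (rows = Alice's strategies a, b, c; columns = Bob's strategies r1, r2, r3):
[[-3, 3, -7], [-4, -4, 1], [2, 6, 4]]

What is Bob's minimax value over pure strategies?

2

The worst case (largest entry) in each column is r1: 2, r2: 6, r3: 4.
The best (smallest) of these is 2.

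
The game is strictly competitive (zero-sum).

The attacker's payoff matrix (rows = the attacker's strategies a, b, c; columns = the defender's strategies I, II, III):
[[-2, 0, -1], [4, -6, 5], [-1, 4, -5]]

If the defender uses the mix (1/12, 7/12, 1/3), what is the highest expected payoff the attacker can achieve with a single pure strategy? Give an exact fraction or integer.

a: (-2)·(1/12) + (0)·(7/12) + (-1)·(1/3) = -1/2.
b: (4)·(1/12) + (-6)·(7/12) + (5)·(1/3) = -3/2.
c: (-1)·(1/12) + (4)·(7/12) + (-5)·(1/3) = 7/12.
The best pure response is c with expected payoff 7/12.

7/12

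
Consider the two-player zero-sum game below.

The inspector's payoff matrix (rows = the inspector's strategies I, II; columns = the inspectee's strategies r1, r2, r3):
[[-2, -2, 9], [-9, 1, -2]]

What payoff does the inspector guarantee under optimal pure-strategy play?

Row minima: -2, -9 → the inspector's maximin is -2.
Column maxima: -2, 1, 9 → the inspectee's minimax is -2.
They coincide at (I, r1), so the value is -2.

-2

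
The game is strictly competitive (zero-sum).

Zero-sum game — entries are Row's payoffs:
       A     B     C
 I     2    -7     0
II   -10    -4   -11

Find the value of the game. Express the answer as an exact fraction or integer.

Column A is strictly dominated by C for Column (it gives Row more in every row).
The remaining 2×2 game on (I, II) × (B, C) has no saddle point. Let Row play I with probability p; indifference gives −7p − 4(1−p) = −11(1−p), so p = 1/2.
Similarly Column's optimal q on B is 11/14, and the value is -7·(11/14) + (0)·(3/14) = -11/2.

-11/2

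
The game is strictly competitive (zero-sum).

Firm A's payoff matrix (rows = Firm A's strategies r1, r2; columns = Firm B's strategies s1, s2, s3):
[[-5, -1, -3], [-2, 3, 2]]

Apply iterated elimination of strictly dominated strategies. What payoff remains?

-2

Row r1 is strictly dominated by row r2 (-2>-5, 3>-1, 2>-3); eliminate r1.
Column s2 is strictly dominated by s1 for Firm B (-2<3); eliminate s2.
Column s3 is strictly dominated by s1 for Firm B (-2<2); eliminate s3.
Only (r2, s1) remains, with payoff -2.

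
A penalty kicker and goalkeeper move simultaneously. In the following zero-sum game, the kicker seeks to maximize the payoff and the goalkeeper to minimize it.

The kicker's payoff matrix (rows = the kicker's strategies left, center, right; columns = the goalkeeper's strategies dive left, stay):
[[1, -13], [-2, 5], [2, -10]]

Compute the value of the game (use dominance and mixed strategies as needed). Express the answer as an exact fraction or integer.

Row left is strictly dominated by row right, so the kicker never plays it.
The remaining 2×2 game on (center, right) × (dive left, stay) has no saddle point. Let the kicker play center with probability p; indifference gives −2p + 2(1−p) = 5p − 10(1−p), so p = 12/19.
Similarly the goalkeeper's optimal q on dive left is 15/19, and the value is -2·(15/19) + (5)·(4/19) = -10/19.

-10/19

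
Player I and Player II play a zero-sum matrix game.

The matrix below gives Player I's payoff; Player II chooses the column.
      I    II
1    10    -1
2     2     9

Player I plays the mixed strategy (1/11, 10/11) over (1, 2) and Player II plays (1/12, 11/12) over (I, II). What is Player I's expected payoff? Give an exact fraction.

1009/132

Against (1/12, 11/12), each row's expected payoff is 1: -1/12; 2: 101/12.
Taking the (1/11, 10/11)-weighted average: (1/11)·(-1/12) + (10/11)·(101/12) = 1009/132.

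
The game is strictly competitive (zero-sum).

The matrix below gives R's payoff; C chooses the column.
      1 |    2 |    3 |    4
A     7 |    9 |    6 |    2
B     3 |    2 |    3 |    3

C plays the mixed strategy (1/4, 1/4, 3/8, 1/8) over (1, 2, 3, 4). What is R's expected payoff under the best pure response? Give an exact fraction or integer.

A: (7)·(1/4) + (9)·(1/4) + (6)·(3/8) + (2)·(1/8) = 13/2.
B: (3)·(1/4) + (2)·(1/4) + (3)·(3/8) + (3)·(1/8) = 11/4.
The best pure response is A with expected payoff 13/2.

13/2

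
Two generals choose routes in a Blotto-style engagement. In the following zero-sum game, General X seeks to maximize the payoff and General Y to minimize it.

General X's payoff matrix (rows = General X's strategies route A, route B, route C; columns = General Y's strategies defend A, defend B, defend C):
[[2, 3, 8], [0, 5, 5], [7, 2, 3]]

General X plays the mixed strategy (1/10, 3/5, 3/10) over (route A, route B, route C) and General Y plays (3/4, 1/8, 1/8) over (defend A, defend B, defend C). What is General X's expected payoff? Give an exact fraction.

Against (3/4, 1/8, 1/8), each row's expected payoff is route A: 23/8; route B: 5/4; route C: 47/8.
Taking the (1/10, 3/5, 3/10)-weighted average: (1/10)·(23/8) + (3/5)·(5/4) + (3/10)·(47/8) = 14/5.

14/5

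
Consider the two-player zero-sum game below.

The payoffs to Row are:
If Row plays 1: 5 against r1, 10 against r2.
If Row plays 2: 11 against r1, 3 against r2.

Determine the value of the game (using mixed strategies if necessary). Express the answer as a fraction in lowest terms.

Row minima are 5 and 3, so Row's maximin is 5; column maxima are 11 and 10, so Column's minimax is 10. These differ, so the equilibrium is in mixed strategies.
Let Row play 1 with probability p. Column is indifferent when 5p + 11(1−p) = 10p + 3(1−p), giving p = 8/13.
Let Column play r1 with probability q. Row is indifferent when 5q + 10(1−q) = 11q + 3(1−q), giving q = 7/13.
The value is 5·(7/13) + (10)·(6/13) = 95/13.

95/13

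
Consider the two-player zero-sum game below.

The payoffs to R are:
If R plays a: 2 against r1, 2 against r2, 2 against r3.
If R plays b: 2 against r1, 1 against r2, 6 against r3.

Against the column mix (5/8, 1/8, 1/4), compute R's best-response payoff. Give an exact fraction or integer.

a: (2)·(5/8) + (2)·(1/8) + (2)·(1/4) = 2.
b: (2)·(5/8) + (1)·(1/8) + (6)·(1/4) = 23/8.
The best pure response is b with expected payoff 23/8.

23/8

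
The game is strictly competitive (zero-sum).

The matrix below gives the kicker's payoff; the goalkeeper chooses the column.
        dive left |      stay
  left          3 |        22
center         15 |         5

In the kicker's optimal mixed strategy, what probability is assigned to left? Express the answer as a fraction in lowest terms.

10/29

Row minima are 3 and 5, so the kicker's maximin is 5; column maxima are 15 and 22, so the goalkeeper's minimax is 15. These differ, so the equilibrium is in mixed strategies.
Let the kicker play left with probability p. The goalkeeper is indifferent when 3p + 15(1−p) = 22p + 5(1−p), giving p = 10/29.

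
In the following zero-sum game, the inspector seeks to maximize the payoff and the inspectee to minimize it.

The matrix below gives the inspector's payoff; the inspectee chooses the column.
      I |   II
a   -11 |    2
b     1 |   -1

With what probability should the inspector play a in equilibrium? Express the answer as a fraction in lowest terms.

2/15

Row minima are -11 and -1, so the inspector's maximin is -1; column maxima are 1 and 2, so the inspectee's minimax is 1. These differ, so the equilibrium is in mixed strategies.
Let the inspector play a with probability p. The inspectee is indifferent when −11p + (1−p) = 2p − (1−p), giving p = 2/15.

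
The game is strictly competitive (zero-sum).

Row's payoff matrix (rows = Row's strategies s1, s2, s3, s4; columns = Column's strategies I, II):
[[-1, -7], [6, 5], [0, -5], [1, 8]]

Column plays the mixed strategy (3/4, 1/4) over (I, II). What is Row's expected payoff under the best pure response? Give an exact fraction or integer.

23/4

s1: (-1)·(3/4) + (-7)·(1/4) = -5/2.
s2: (6)·(3/4) + (5)·(1/4) = 23/4.
s3: (0)·(3/4) + (-5)·(1/4) = -5/4.
s4: (1)·(3/4) + (8)·(1/4) = 11/4.
The best pure response is s2 with expected payoff 23/4.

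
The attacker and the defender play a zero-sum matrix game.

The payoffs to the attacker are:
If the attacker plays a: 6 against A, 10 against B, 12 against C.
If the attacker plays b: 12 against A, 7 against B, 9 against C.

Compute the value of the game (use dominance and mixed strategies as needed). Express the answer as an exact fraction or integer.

26/3

Column C is strictly dominated by B for the defender (it gives the attacker more in every row).
The remaining 2×2 game on (a, b) × (A, B) has no saddle point. Let the attacker play a with probability p; indifference gives 6p + 12(1−p) = 10p + 7(1−p), so p = 5/9.
Similarly the defender's optimal q on A is 1/3, and the value is 6·(1/3) + (10)·(2/3) = 26/3.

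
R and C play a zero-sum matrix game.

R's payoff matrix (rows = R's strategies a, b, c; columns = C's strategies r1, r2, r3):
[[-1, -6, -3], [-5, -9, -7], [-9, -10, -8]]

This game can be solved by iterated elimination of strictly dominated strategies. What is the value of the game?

-6

Row c is strictly dominated by row a (-1>-9, -6>-10, -3>-8); eliminate c.
Column r1 is strictly dominated by r2 for C (-6<-1, -9<-5); eliminate r1.
Row b is strictly dominated by row a (-6>-9, -3>-7); eliminate b.
Column r3 is strictly dominated by r2 for C (-6<-3); eliminate r3.
Only (a, r2) remains, with payoff -6.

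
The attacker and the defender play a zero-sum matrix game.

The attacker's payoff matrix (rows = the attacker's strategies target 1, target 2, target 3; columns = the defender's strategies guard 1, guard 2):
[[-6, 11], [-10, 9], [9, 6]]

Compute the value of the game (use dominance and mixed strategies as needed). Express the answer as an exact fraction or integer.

27/4

Row target 2 is strictly dominated by row target 1, so the attacker never plays it.
The remaining 2×2 game on (target 1, target 3) × (guard 1, guard 2) has no saddle point. Let the attacker play target 1 with probability p; indifference gives −6p + 9(1−p) = 11p + 6(1−p), so p = 3/20.
Similarly the defender's optimal q on guard 1 is 1/4, and the value is -6·(1/4) + (11)·(3/4) = 27/4.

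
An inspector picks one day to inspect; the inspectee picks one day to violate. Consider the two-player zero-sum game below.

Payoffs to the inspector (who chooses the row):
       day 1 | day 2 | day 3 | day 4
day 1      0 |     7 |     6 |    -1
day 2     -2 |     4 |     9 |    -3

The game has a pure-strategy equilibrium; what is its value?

-1

Row minima: -1, -3 → the inspector's maximin is -1.
Column maxima: 0, 7, 9, -1 → the inspectee's minimax is -1.
They coincide at (day 1, day 4), so the value is -1.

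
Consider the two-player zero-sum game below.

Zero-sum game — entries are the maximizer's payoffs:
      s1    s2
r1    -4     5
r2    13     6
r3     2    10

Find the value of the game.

118/15

Row r1 is strictly dominated by row r3, so the maximizer never plays it.
The remaining 2×2 game on (r2, r3) × (s1, s2) has no saddle point. Let the maximizer play r2 with probability p; indifference gives 13p + 2(1−p) = 6p + 10(1−p), so p = 8/15.
Similarly the minimizer's optimal q on s1 is 4/15, and the value is 13·(4/15) + (6)·(11/15) = 118/15.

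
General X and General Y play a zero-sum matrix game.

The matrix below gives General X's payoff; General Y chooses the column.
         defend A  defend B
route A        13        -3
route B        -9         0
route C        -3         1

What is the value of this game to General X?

1/5

Row route B is strictly dominated by row route C, so General X never plays it.
The remaining 2×2 game on (route A, route C) × (defend A, defend B) has no saddle point. Let General X play route A with probability p; indifference gives 13p − 3(1−p) = −3p + (1−p), so p = 1/5.
Similarly General Y's optimal q on defend A is 1/5, and the value is 13·(1/5) + (-3)·(4/5) = 1/5.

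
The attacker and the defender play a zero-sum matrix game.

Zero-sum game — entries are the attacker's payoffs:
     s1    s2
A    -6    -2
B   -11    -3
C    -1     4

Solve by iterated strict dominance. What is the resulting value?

-1

Column s2 is strictly dominated by s1 for the defender (-6<-2, -11<-3, -1<4); eliminate s2.
Row B is strictly dominated by row A (-6>-11); eliminate B.
Row A is strictly dominated by row C (-1>-6); eliminate A.
Only (C, s1) remains, with payoff -1.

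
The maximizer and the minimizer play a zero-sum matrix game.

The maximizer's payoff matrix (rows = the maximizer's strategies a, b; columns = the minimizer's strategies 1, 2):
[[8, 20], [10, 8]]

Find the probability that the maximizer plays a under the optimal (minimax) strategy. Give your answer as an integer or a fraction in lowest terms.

Row minima are 8 and 8, so the maximizer's maximin is 8; column maxima are 10 and 20, so the minimizer's minimax is 10. These differ, so the equilibrium is in mixed strategies.
Let the maximizer play a with probability p. The minimizer is indifferent when 8p + 10(1−p) = 20p + 8(1−p), giving p = 1/7.

1/7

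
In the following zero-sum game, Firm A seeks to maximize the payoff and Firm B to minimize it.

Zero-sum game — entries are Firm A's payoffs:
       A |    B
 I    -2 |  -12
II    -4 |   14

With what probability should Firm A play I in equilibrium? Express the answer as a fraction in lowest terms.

Row minima are -12 and -4, so Firm A's maximin is -4; column maxima are -2 and 14, so Firm B's minimax is -2. These differ, so the equilibrium is in mixed strategies.
Let Firm A play I with probability p. Firm B is indifferent when −2p − 4(1−p) = −12p + 14(1−p), giving p = 9/14.

9/14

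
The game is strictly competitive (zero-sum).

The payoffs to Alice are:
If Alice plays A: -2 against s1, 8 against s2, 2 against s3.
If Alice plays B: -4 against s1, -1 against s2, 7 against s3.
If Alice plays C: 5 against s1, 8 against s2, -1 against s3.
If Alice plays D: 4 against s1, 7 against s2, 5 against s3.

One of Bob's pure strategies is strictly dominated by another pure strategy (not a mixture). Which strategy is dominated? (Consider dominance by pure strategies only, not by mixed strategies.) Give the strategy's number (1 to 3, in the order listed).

2

Bob prefers columns that give Alice less. Compare s2 with s1: -2 < 8, -4 < -1, 5 < 8, 4 < 7.
So s1 strictly dominates s2 for Bob; s2 is strictly dominated.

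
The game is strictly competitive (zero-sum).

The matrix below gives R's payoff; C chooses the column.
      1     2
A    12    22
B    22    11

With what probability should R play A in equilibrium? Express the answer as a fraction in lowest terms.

Row minima are 12 and 11, so R's maximin is 12; column maxima are 22 and 22, so C's minimax is 22. These differ, so the equilibrium is in mixed strategies.
Let R play A with probability p. C is indifferent when 12p + 22(1−p) = 22p + 11(1−p), giving p = 11/21.

11/21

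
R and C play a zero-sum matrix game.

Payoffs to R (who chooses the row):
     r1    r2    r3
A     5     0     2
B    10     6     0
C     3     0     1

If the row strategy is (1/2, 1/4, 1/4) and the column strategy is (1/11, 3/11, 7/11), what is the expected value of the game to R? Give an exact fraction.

19/11

Against (1/11, 3/11, 7/11), each row's expected payoff is A: 19/11; B: 28/11; C: 10/11.
Taking the (1/2, 1/4, 1/4)-weighted average: (1/2)·(19/11) + (1/4)·(28/11) + (1/4)·(10/11) = 19/11.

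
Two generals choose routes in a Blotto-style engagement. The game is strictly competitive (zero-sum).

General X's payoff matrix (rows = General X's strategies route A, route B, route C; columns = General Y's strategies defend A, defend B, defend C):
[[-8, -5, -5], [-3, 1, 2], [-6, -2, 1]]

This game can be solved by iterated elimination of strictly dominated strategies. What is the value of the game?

Row route C is strictly dominated by row route B (-3>-6, 1>-2, 2>1); eliminate route C.
Row route A is strictly dominated by row route B (-3>-8, 1>-5, 2>-5); eliminate route A.
Column defend C is strictly dominated by defend A for General Y (-3<2); eliminate defend C.
Column defend B is strictly dominated by defend A for General Y (-3<1); eliminate defend B.
Only (route B, defend A) remains, with payoff -3.

-3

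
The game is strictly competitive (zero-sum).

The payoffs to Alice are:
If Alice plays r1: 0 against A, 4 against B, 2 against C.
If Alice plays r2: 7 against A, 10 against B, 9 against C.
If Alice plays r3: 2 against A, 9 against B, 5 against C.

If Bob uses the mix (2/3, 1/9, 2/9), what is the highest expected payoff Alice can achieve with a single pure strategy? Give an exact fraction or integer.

r1: (0)·(2/3) + (4)·(1/9) + (2)·(2/9) = 8/9.
r2: (7)·(2/3) + (10)·(1/9) + (9)·(2/9) = 70/9.
r3: (2)·(2/3) + (9)·(1/9) + (5)·(2/9) = 31/9.
The best pure response is r2 with expected payoff 70/9.

70/9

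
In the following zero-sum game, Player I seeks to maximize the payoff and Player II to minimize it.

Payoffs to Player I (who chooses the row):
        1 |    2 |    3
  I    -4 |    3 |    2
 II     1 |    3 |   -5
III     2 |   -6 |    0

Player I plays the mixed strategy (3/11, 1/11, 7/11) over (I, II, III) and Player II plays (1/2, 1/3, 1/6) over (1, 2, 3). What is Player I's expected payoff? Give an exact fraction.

Against (1/2, 1/3, 1/6), each row's expected payoff is I: -2/3; II: 2/3; III: -1.
Taking the (3/11, 1/11, 7/11)-weighted average: (3/11)·(-2/3) + (1/11)·(2/3) + (7/11)·(-1) = -25/33.

-25/33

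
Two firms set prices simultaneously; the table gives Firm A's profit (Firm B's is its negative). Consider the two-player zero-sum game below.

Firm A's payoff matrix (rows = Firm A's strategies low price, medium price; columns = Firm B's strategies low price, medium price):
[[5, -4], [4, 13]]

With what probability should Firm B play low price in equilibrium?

Row minima are -4 and 4, so Firm A's maximin is 4; column maxima are 5 and 13, so Firm B's minimax is 5. These differ, so the equilibrium is in mixed strategies.
Let Firm B play low price with probability q. Firm A is indifferent when 5q − 4(1−q) = 4q + 13(1−q), giving q = 17/18.

17/18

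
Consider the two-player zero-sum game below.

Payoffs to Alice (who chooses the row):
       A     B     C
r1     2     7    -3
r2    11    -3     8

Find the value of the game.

47/21

Column A is strictly dominated by C for Bob (it gives Alice more in every row).
The remaining 2×2 game on (r1, r2) × (B, C) has no saddle point. Let Alice play r1 with probability p; indifference gives 7p − 3(1−p) = −3p + 8(1−p), so p = 11/21.
Similarly Bob's optimal q on B is 11/21, and the value is 7·(11/21) + (-3)·(10/21) = 47/21.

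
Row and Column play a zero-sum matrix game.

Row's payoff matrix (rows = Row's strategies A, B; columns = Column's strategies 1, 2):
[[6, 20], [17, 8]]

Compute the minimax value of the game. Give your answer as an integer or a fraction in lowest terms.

Row minima are 6 and 8, so Row's maximin is 8; column maxima are 17 and 20, so Column's minimax is 17. These differ, so the equilibrium is in mixed strategies.
Let Row play A with probability p. Column is indifferent when 6p + 17(1−p) = 20p + 8(1−p), giving p = 9/23.
Let Column play 1 with probability q. Row is indifferent when 6q + 20(1−q) = 17q + 8(1−q), giving q = 12/23.
The value is 6·(12/23) + (20)·(11/23) = 292/23.

292/23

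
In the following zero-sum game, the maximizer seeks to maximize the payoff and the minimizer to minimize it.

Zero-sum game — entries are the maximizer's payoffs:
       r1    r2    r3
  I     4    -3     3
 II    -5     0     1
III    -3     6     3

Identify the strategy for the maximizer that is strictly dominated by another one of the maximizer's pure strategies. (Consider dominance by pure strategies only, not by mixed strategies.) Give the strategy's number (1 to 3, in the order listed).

2

Compare II with III: -3 > -5, 6 > 0, 3 > 1.
So III strictly dominates II for the maximizer; II is strictly dominated.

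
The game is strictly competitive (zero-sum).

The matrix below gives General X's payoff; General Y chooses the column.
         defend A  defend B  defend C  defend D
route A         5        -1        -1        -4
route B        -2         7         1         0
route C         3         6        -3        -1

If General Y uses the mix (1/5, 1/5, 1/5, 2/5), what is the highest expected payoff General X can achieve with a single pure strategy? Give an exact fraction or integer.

route A: (5)·(1/5) + (-1)·(1/5) + (-1)·(1/5) + (-4)·(2/5) = -1.
route B: (-2)·(1/5) + (7)·(1/5) + (1)·(1/5) + (0)·(2/5) = 6/5.
route C: (3)·(1/5) + (6)·(1/5) + (-3)·(1/5) + (-1)·(2/5) = 4/5.
The best pure response is route B with expected payoff 6/5.

6/5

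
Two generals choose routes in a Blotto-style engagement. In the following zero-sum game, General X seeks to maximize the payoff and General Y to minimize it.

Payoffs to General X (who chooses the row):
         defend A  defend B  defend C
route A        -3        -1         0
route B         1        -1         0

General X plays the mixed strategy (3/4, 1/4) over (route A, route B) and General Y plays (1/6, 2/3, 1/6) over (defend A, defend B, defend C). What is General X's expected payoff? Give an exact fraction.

-1

Against (1/6, 2/3, 1/6), each row's expected payoff is route A: -7/6; route B: -1/2.
Taking the (3/4, 1/4)-weighted average: (3/4)·(-7/6) + (1/4)·(-1/2) = -1.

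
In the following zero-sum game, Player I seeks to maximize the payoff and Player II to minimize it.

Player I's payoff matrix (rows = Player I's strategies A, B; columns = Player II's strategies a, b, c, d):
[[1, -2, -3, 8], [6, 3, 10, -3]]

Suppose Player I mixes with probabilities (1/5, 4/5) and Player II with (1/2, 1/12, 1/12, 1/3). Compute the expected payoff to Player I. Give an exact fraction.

181/60

Against (1/2, 1/12, 1/12, 1/3), each row's expected payoff is A: 11/4; B: 37/12.
Taking the (1/5, 4/5)-weighted average: (1/5)·(11/4) + (4/5)·(37/12) = 181/60.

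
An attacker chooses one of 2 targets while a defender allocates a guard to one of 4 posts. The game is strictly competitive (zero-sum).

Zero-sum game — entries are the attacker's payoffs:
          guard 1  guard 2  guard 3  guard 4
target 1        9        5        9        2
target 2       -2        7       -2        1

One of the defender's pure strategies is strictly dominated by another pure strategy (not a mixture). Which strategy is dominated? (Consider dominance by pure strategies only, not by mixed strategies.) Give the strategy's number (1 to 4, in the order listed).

The defender prefers columns that give the attacker less. Compare guard 2 with guard 4: 2 < 5, 1 < 7.
So guard 4 strictly dominates guard 2 for the defender; guard 2 is strictly dominated.

2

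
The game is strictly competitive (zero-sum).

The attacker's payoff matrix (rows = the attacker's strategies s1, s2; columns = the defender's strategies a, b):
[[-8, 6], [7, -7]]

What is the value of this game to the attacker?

Row minima are -8 and -7, so the attacker's maximin is -7; column maxima are 7 and 6, so the defender's minimax is 6. These differ, so the equilibrium is in mixed strategies.
Let the attacker play s1 with probability p. The defender is indifferent when −8p + 7(1−p) = 6p − 7(1−p), giving p = 1/2.
Let the defender play a with probability q. The attacker is indifferent when −8q + 6(1−q) = 7q − 7(1−q), giving q = 13/28.
The value is -8·(13/28) + (6)·(15/28) = -1/2.

-1/2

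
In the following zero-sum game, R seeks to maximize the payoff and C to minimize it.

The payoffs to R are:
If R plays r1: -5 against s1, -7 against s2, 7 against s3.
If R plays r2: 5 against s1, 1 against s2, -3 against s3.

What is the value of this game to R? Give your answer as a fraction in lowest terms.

Column s1 is strictly dominated by s2 for C (it gives R more in every row).
The remaining 2×2 game on (r1, r2) × (s2, s3) has no saddle point. Let R play r1 with probability p; indifference gives −7p + (1−p) = 7p − 3(1−p), so p = 2/9.
Similarly C's optimal q on s2 is 5/9, and the value is -7·(5/9) + (7)·(4/9) = -7/9.

-7/9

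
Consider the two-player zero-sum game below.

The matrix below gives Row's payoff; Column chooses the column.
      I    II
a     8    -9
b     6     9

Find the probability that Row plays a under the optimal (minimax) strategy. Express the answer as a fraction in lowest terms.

Row minima are -9 and 6, so Row's maximin is 6; column maxima are 8 and 9, so Column's minimax is 8. These differ, so the equilibrium is in mixed strategies.
Let Row play a with probability p. Column is indifferent when 8p + 6(1−p) = −9p + 9(1−p), giving p = 3/20.

3/20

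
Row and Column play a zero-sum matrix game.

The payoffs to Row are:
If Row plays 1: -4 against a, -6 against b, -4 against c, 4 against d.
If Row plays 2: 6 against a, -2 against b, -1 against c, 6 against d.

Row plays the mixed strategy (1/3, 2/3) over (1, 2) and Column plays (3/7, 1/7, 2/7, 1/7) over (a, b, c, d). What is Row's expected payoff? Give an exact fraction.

6/7

Against (3/7, 1/7, 2/7, 1/7), each row's expected payoff is 1: -22/7; 2: 20/7.
Taking the (1/3, 2/3)-weighted average: (1/3)·(-22/7) + (2/3)·(20/7) = 6/7.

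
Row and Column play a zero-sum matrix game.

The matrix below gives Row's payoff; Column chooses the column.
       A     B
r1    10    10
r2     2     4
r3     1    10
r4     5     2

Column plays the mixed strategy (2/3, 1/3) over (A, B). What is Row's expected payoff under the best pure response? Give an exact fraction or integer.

r1: (10)·(2/3) + (10)·(1/3) = 10.
r2: (2)·(2/3) + (4)·(1/3) = 8/3.
r3: (1)·(2/3) + (10)·(1/3) = 4.
r4: (5)·(2/3) + (2)·(1/3) = 4.
The best pure response is r1 with expected payoff 10.

10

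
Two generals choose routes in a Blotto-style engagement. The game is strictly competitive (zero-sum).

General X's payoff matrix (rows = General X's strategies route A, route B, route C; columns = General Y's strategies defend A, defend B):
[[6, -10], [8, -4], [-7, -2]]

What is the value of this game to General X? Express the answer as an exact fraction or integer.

-44/17

Row route A is strictly dominated by row route B, so General X never plays it.
The remaining 2×2 game on (route B, route C) × (defend A, defend B) has no saddle point. Let General X play route B with probability p; indifference gives 8p − 7(1−p) = −4p − 2(1−p), so p = 5/17.
Similarly General Y's optimal q on defend A is 2/17, and the value is 8·(2/17) + (-4)·(15/17) = -44/17.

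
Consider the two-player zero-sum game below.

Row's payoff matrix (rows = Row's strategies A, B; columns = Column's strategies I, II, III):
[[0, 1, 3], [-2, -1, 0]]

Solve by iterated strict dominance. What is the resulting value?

0

Row B is strictly dominated by row A (0>-2, 1>-1, 3>0); eliminate B.
Column III is strictly dominated by I for Column (0<3); eliminate III.
Column II is strictly dominated by I for Column (0<1); eliminate II.
Only (A, I) remains, with payoff 0.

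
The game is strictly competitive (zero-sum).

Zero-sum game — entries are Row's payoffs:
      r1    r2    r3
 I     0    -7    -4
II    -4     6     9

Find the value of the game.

Column r3 is strictly dominated by r2 for Column (it gives Row more in every row).
The remaining 2×2 game on (I, II) × (r1, r2) has no saddle point. Let Row play I with probability p; indifference gives −4(1−p) = −7p + 6(1−p), so p = 10/17.
Similarly Column's optimal q on r1 is 13/17, and the value is 0·(13/17) + (-7)·(4/17) = -28/17.

-28/17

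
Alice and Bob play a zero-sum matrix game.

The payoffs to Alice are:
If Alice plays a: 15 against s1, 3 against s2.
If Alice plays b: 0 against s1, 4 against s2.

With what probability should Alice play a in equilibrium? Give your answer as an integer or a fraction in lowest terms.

Row minima are 3 and 0, so Alice's maximin is 3; column maxima are 15 and 4, so Bob's minimax is 4. These differ, so the equilibrium is in mixed strategies.
Let Alice play a with probability p. Bob is indifferent when 15p = 3p + 4(1−p), giving p = 1/4.

1/4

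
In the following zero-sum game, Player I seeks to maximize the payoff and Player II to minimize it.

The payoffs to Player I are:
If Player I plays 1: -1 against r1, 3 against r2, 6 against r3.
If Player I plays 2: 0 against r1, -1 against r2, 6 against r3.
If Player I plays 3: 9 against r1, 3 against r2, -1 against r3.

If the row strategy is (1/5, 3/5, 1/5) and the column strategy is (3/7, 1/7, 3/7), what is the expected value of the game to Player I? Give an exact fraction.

Against (3/7, 1/7, 3/7), each row's expected payoff is 1: 18/7; 2: 17/7; 3: 27/7.
Taking the (1/5, 3/5, 1/5)-weighted average: (1/5)·(18/7) + (3/5)·(17/7) + (1/5)·(27/7) = 96/35.

96/35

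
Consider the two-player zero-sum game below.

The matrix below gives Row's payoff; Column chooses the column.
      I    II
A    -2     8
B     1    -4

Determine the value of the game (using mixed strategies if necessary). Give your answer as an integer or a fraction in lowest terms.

Row minima are -2 and -4, so Row's maximin is -2; column maxima are 1 and 8, so Column's minimax is 1. These differ, so the equilibrium is in mixed strategies.
Let Row play A with probability p. Column is indifferent when −2p + (1−p) = 8p − 4(1−p), giving p = 1/3.
Let Column play I with probability q. Row is indifferent when −2q + 8(1−q) = q − 4(1−q), giving q = 4/5.
The value is -2·(4/5) + (8)·(1/5) = 0.

0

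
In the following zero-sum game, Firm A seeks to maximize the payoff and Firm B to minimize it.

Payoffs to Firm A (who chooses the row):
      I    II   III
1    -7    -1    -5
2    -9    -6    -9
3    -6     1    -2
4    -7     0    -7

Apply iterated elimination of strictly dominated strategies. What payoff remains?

-6

Column II is strictly dominated by I for Firm B (-7<-1, -9<-6, -6<1, -7<0); eliminate II.
Row 2 is strictly dominated by row 1 (-7>-9, -5>-9); eliminate 2.
Row 4 is strictly dominated by row 3 (-6>-7, -2>-7); eliminate 4.
Row 1 is strictly dominated by row 3 (-6>-7, -2>-5); eliminate 1.
Column III is strictly dominated by I for Firm B (-6<-2); eliminate III.
Only (3, I) remains, with payoff -6.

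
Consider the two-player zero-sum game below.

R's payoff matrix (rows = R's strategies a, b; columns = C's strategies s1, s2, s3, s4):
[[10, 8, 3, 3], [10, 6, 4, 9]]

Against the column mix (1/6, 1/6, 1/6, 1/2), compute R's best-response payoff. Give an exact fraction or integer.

47/6

a: (10)·(1/6) + (8)·(1/6) + (3)·(1/6) + (3)·(1/2) = 5.
b: (10)·(1/6) + (6)·(1/6) + (4)·(1/6) + (9)·(1/2) = 47/6.
The best pure response is b with expected payoff 47/6.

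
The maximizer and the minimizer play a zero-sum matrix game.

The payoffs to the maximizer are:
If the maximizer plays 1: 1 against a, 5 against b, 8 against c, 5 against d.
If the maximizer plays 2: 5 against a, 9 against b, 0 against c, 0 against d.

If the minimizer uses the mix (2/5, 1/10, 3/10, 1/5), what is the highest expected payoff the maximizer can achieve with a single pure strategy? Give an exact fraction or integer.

1: (1)·(2/5) + (5)·(1/10) + (8)·(3/10) + (5)·(1/5) = 43/10.
2: (5)·(2/5) + (9)·(1/10) + (0)·(3/10) + (0)·(1/5) = 29/10.
The best pure response is 1 with expected payoff 43/10.

43/10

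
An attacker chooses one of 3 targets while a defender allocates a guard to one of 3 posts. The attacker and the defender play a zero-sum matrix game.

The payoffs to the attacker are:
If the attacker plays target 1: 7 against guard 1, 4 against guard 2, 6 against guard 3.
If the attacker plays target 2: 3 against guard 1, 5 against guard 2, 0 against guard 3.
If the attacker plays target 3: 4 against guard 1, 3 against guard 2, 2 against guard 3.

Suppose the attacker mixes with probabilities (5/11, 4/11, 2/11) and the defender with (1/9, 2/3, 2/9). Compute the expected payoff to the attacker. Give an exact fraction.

Against (1/9, 2/3, 2/9), each row's expected payoff is target 1: 43/9; target 2: 11/3; target 3: 26/9.
Taking the (5/11, 4/11, 2/11)-weighted average: (5/11)·(43/9) + (4/11)·(11/3) + (2/11)·(26/9) = 133/33.

133/33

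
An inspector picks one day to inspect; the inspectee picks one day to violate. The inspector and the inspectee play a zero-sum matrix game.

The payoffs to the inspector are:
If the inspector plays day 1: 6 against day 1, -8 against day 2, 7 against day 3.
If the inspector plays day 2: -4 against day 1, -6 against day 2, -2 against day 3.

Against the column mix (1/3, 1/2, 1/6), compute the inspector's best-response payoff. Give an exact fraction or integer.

-5/6

day 1: (6)·(1/3) + (-8)·(1/2) + (7)·(1/6) = -5/6.
day 2: (-4)·(1/3) + (-6)·(1/2) + (-2)·(1/6) = -14/3.
The best pure response is day 1 with expected payoff -5/6.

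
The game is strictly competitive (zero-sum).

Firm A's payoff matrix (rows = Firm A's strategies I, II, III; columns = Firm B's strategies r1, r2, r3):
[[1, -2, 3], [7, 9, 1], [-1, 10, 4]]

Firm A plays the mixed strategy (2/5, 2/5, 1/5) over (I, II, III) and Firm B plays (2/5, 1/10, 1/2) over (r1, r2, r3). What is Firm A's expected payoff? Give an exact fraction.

Against (2/5, 1/10, 1/2), each row's expected payoff is I: 17/10; II: 21/5; III: 13/5.
Taking the (2/5, 2/5, 1/5)-weighted average: (2/5)·(17/10) + (2/5)·(21/5) + (1/5)·(13/5) = 72/25.

72/25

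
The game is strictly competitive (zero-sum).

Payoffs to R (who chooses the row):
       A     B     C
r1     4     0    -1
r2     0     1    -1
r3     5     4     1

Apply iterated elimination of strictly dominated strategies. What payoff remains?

Row r1 is strictly dominated by row r3 (5>4, 4>0, 1>-1); eliminate r1.
Column A is strictly dominated by C for C (-1<0, 1<5); eliminate A.
Column B is strictly dominated by C for C (-1<1, 1<4); eliminate B.
Row r2 is strictly dominated by row r3 (1>-1); eliminate r2.
Only (r3, C) remains, with payoff 1.

1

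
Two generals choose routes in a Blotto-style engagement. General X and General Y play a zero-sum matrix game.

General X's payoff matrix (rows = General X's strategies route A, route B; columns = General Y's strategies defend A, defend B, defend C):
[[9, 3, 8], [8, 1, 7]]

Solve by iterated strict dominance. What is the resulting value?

Row route B is strictly dominated by row route A (9>8, 3>1, 8>7); eliminate route B.
Column defend A is strictly dominated by defend B for General Y (3<9); eliminate defend A.
Column defend C is strictly dominated by defend B for General Y (3<8); eliminate defend C.
Only (route A, defend B) remains, with payoff 3.

3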